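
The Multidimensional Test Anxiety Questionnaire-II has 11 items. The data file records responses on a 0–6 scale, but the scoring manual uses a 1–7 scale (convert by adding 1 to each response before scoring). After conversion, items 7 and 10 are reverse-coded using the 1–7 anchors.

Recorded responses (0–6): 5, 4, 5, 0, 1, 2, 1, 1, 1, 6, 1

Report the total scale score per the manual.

Convert to 1–7: 6, 5, 6, 1, 2, 3, 2, 2, 2, 7, 2
Reverse-coded (reverse-coded value = 8 − response):
  item 7: 8 − 2 = 6
  item 10: 8 − 7 = 1
Scored: 6, 5, 6, 1, 2, 3, 6, 2, 2, 1, 2
Total = 36

36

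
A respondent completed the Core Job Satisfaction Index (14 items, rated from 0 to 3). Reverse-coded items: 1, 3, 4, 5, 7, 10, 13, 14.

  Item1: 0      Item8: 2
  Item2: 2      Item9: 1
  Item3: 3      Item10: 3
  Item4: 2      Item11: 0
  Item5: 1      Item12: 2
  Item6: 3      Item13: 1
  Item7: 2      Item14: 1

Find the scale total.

21

Raw sum = 23. Reverse-coded items: 1, 3, 4, 5, 7, 10, 13, 14; their raw sum = 13.
Each reversal replaces raw with 3 − raw, changing the total by 3 − 2·raw per item.
Total = 23 + 8·3 − 2·13 = 23 + 24 − 26 = 21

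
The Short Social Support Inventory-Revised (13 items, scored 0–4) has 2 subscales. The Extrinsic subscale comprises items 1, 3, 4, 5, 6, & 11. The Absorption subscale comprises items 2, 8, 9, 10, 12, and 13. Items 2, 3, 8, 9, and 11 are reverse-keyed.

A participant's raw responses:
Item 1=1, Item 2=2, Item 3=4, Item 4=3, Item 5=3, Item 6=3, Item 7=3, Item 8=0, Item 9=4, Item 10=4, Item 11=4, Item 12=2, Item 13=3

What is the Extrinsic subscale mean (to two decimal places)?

1.67

Extrinsic items: 1, 3, 4, 5, 6, 11.
Of these, items 3 & 11 are reverse-keyed; reverse-coded value = 4 − response.
  item 1: 1
  item 3: 4 − 4 = 0
  item 4: 3
  item 5: 3
  item 6: 3
  item 11: 4 − 4 = 0
Sum = 1 + 0 + 3 + 3 + 3 + 0 = 10
Mean = 10 / 6 = 1.67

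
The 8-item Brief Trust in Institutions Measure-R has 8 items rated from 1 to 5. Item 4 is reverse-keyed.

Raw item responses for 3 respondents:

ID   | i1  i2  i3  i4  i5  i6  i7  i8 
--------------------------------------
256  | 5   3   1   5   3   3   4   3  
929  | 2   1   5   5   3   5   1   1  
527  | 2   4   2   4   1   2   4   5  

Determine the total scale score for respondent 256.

23

Respondent 256 raw: 5, 3, 1, 5, 3, 3, 4, 3.
Reverse-coded (reversed = (1+5) − raw = 6 − raw):
  item 1: 5
  item 2: 3
  item 3: 1
  item 4: 6 − 5 = 1
  item 5: 3
  item 6: 3
  item 7: 4
  item 8: 3
Sum = 5 + 3 + 1 + 1 + 3 + 3 + 4 + 3 = 23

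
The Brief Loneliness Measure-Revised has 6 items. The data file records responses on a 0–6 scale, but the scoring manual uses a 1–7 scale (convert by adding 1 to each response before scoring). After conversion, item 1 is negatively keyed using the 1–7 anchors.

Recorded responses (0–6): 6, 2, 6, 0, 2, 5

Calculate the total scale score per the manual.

21

Convert to 1–7: 7, 3, 7, 1, 3, 6
Reverse-coded (on a 1–7 scale, reversed = 8 − raw):
  item 1: 8 − 7 = 1
Scored: 1, 3, 7, 1, 3, 6
Total = 21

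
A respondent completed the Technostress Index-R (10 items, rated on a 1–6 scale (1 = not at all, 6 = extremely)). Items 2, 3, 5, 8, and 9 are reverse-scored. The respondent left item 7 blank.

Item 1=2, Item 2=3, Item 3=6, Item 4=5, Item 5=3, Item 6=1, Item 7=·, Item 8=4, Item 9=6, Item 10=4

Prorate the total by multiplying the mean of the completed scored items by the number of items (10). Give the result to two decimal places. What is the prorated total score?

Reverse-coded (reverse-coded value = 7 − response):
  item 2: 7 − 3 = 4
  item 3: 7 − 6 = 1
  item 5: 7 − 3 = 4
  item 8: 7 − 4 = 3
  item 9: 7 − 6 = 1
Completed scored items (9 of 10): 2, 4, 1, 5, 4, 1, 3, 1, 4; sum = 25.
Person mean = 25 / 9 ≈ 2.7778
Prorated total = (25 / 9) × 10 = 27.78 (to 2 dp)

27.78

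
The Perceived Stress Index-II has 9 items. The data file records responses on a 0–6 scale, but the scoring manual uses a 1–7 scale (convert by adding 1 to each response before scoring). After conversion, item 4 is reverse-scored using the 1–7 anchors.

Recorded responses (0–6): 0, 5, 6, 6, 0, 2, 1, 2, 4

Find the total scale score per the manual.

Convert to 1–7: 1, 6, 7, 7, 1, 3, 2, 3, 5
Reverse-coded (reverse-coded value = 8 − response):
  item 4: 8 − 7 = 1
Scored: 1, 6, 7, 1, 1, 3, 2, 3, 5
Total = 29

29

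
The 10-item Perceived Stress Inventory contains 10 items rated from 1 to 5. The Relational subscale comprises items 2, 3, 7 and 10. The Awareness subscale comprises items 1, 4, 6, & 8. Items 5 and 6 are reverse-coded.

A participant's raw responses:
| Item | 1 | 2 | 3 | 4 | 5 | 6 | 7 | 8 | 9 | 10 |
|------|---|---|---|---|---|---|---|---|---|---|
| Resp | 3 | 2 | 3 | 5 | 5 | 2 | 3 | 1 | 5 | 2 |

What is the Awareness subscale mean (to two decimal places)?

3.25

Awareness items: 1, 4, 6, 8.
Of these, item 6 is reverse-coded; reverse-coded value = 6 − response.
  item 1: 3
  item 4: 5
  item 6: 6 − 2 = 4
  item 8: 1
Sum = 3 + 5 + 4 + 1 = 13
Mean = 13 / 4 = 3.25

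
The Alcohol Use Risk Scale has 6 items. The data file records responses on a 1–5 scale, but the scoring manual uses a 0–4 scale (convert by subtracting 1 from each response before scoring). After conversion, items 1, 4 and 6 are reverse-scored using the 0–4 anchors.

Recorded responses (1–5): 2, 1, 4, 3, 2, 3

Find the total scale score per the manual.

11

Convert to 0–4: 1, 0, 3, 2, 1, 2
Reverse-coded (on a 0–4 scale, reversed = 4 − raw):
  item 1: 4 − 1 = 3
  item 4: 4 − 2 = 2
  item 6: 4 − 2 = 2
Scored: 3, 0, 3, 2, 1, 2
Total = 11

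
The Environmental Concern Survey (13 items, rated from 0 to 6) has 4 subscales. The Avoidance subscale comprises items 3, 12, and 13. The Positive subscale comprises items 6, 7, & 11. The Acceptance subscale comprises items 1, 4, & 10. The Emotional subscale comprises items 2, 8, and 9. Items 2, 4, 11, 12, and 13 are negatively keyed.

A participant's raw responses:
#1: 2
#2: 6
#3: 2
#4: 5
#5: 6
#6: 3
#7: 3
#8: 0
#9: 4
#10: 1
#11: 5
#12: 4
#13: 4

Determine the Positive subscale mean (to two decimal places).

Positive items: 6, 7, 11.
Of these, item 11 is negatively keyed; reverse-coded value = 6 − response.
  item 6: 3
  item 7: 3
  item 11: 6 − 5 = 1
Sum = 3 + 3 + 1 = 7
Mean = 7 / 3 = 2.33

2.33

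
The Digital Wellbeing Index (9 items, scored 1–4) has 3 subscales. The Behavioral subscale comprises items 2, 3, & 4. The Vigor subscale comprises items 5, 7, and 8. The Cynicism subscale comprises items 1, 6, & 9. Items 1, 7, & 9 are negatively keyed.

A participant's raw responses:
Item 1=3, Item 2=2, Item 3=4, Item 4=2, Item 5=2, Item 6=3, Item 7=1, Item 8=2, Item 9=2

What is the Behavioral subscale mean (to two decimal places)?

Behavioral items: 2, 3, 4.
  item 2: 2
  item 3: 4
  item 4: 2
Sum = 2 + 4 + 2 = 8
Mean = 8 / 3 = 2.67

2.67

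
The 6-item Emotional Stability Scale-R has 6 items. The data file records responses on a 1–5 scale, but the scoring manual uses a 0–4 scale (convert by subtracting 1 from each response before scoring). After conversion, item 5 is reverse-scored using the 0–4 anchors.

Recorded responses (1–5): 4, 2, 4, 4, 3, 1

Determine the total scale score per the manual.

12

Convert to 0–4: 3, 1, 3, 3, 2, 0
Reverse-coded (reverse-coded value = 4 − response):
  item 5: 4 − 2 = 2
Scored: 3, 1, 3, 3, 2, 0
Total = 12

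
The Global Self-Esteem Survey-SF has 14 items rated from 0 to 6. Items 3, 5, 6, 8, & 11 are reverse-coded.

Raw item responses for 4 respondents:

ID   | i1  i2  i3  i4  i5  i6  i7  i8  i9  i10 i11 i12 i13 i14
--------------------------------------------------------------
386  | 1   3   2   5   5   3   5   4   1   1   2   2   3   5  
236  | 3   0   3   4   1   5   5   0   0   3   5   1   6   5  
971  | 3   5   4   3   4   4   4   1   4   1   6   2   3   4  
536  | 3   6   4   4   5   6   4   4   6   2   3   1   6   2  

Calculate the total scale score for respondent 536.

Respondent 536 raw: 3, 6, 4, 4, 5, 6, 4, 4, 6, 2, 3, 1, 6, 2.
Reverse-coded (reversed = (0+6) − raw = 6 − raw):
  item 1: 3
  item 2: 6
  item 3: 6 − 4 = 2
  item 4: 4
  item 5: 6 − 5 = 1
  item 6: 6 − 6 = 0
  item 7: 4
  item 8: 6 − 4 = 2
  item 9: 6
  item 10: 2
  item 11: 6 − 3 = 3
  item 12: 1
  item 13: 6
  item 14: 2
Sum = 3 + 6 + 2 + 4 + 1 + 0 + 4 + 2 + 6 + 2 + 3 + 1 + 6 + 2 = 42

42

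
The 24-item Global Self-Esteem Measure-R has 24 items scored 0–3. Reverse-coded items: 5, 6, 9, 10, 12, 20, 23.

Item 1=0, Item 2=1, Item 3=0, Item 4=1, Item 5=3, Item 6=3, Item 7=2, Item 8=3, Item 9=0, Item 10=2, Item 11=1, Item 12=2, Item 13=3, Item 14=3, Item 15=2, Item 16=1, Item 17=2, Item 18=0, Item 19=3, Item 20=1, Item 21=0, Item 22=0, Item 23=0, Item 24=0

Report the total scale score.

32

Reverse-coded items use 3 − raw:
  item 5: 3 − 3 = 0
  item 6: 3 − 3 = 0
  item 9: 3 − 0 = 3
  item 10: 3 − 2 = 1
  item 12: 3 − 2 = 1
  item 20: 3 − 1 = 2
  item 23: 3 − 0 = 3
Scored responses: 0, 1, 0, 1, 0, 0, 2, 3, 3, 1, 1, 1, 3, 3, 2, 1, 2, 0, 3, 2, 0, 0, 3, 0
Total = 0 + 1 + 0 + 1 + 0 + 0 + 2 + 3 + 3 + 1 + 1 + 1 + 3 + 3 + 2 + 1 + 2 + 0 + 3 + 2 + 0 + 0 + 3 + 0 = 32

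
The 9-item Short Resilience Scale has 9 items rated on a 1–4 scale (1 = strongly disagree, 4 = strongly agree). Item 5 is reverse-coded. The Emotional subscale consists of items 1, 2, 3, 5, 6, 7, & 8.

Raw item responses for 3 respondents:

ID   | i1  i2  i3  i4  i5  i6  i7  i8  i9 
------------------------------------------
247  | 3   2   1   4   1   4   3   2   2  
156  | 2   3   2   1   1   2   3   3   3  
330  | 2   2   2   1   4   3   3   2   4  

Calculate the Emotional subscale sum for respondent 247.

Respondent 247 raw: 3, 2, 1, 4, 1, 4, 3, 2, 2.
Emotional items: 1, 2, 3, 5, 6, 7, 8.
Reverse-coded (reverse-coded value = 5 − response):
  item 1: 3
  item 2: 2
  item 3: 1
  item 5: 5 − 1 = 4
  item 6: 4
  item 7: 3
  item 8: 2
Sum = 3 + 2 + 1 + 4 + 4 + 3 + 2 = 19

19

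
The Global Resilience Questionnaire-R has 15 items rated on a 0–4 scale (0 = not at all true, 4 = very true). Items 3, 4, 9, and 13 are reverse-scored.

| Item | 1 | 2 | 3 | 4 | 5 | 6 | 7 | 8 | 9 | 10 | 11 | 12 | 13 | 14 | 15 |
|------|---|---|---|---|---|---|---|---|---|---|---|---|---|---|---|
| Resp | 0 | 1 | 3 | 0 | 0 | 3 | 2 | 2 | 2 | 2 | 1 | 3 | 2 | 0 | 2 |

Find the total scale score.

25

Raw sum = 23. Reverse-scored items: 3, 4, 9, 13; their raw sum = 7.
Each reversal replaces raw with 4 − raw, changing the total by 4 − 2·raw per item.
Total = 23 + 4·4 − 2·7 = 23 + 16 − 14 = 25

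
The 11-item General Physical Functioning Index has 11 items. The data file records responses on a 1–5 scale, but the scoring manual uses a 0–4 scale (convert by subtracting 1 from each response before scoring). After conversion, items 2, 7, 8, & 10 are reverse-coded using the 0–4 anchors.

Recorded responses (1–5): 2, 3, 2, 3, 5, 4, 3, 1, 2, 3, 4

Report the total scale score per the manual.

Convert to 0–4: 1, 2, 1, 2, 4, 3, 2, 0, 1, 2, 3
Reverse-coded (reversed = (0+4) − raw = 4 − raw):
  item 2: 4 − 2 = 2
  item 7: 4 − 2 = 2
  item 8: 4 − 0 = 4
  item 10: 4 − 2 = 2
Scored: 1, 2, 1, 2, 4, 3, 2, 4, 1, 2, 3
Total = 25

25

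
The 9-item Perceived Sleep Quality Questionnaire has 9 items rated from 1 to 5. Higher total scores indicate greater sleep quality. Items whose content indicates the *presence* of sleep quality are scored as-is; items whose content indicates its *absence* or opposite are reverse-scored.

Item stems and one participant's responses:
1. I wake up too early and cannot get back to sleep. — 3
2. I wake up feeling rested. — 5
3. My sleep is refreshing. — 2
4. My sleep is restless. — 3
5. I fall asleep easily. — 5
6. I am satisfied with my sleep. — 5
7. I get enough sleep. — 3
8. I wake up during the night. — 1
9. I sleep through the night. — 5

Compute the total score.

Items 1, 4, 8 describe the absence/opposite of sleep quality → reverse-score.
on a 1–5 scale, reversed = 6 − raw.
  item 1: 6 − 3 = 3
  item 2: 5
  item 3: 2
  item 4: 6 − 3 = 3
  item 5: 5
  item 6: 5
  item 7: 3
  item 8: 6 − 1 = 5
  item 9: 5
Total = 3 + 5 + 2 + 3 + 5 + 5 + 3 + 5 + 5 = 36

36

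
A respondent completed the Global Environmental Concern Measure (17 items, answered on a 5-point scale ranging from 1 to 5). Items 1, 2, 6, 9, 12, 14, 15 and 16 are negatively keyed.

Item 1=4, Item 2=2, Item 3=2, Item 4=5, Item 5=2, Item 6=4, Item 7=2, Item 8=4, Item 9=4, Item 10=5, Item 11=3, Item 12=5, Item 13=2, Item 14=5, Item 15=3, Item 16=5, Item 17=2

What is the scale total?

Raw sum = 59. Negatively keyed items: 1, 2, 6, 9, 12, 14, 15, 16; their raw sum = 32.
Each reversal replaces raw with 6 − raw, changing the total by 6 − 2·raw per item.
Total = 59 + 8·6 − 2·32 = 59 + 48 − 64 = 43

43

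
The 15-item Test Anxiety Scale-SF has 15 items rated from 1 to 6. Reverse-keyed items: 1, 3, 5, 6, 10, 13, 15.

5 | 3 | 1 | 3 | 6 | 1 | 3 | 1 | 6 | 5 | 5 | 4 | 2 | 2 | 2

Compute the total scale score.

54

Reversing items 1, 3, 5, 6, 10, 13 and 15 with 7 − raw:
Total = (7−5) + 3 + (7−1) + 3 + (7−6) + (7−1) + 3 + 1 + 6 + (7−5) + 5 + 4 + (7−2) + 2 + (7−2)
      = 2 + 3 + 6 + 3 + 1 + 6 + 3 + 1 + 6 + 2 + 5 + 4 + 5 + 2 + 5 = 54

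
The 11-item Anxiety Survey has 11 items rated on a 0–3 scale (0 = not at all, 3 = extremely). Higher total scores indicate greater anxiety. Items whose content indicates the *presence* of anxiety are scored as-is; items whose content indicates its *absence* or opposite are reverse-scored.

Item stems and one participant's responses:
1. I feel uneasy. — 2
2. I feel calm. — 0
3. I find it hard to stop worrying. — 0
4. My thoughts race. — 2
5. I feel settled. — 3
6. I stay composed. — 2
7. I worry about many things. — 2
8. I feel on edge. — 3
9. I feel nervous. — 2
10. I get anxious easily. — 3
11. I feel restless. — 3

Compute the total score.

21

Items 2, 5, 6 describe the absence/opposite of anxiety → reverse-score.
reverse-coded value = 3 − response.
  item 1: 2
  item 2: 3 − 0 = 3
  item 3: 0
  item 4: 2
  item 5: 3 − 3 = 0
  item 6: 3 − 2 = 1
  item 7: 2
  item 8: 3
  item 9: 2
  item 10: 3
  item 11: 3
Total = 2 + 3 + 0 + 2 + 0 + 1 + 2 + 3 + 2 + 3 + 3 = 21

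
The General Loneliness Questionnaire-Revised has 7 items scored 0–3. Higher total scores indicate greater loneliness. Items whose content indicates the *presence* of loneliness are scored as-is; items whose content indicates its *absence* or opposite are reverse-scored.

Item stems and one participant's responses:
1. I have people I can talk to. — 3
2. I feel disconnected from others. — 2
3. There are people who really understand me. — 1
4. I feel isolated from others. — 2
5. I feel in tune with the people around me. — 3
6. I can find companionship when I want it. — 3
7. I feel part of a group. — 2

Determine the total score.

7

Items 1, 3, 5, 6, 7 describe the absence/opposite of loneliness → reverse-score.
reverse-coded value = 3 − response.
  item 1: 3 − 3 = 0
  item 2: 2
  item 3: 3 − 1 = 2
  item 4: 2
  item 5: 3 − 3 = 0
  item 6: 3 − 3 = 0
  item 7: 3 − 2 = 1
Total = 0 + 2 + 2 + 2 + 0 + 0 + 1 = 7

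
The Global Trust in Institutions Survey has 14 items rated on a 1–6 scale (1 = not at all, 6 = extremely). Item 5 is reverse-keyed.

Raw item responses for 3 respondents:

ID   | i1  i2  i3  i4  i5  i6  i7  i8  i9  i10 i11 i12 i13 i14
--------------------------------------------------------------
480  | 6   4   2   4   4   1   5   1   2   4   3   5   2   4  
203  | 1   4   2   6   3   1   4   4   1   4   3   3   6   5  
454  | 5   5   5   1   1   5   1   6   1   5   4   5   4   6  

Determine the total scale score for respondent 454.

59

Respondent 454 raw: 5, 5, 5, 1, 1, 5, 1, 6, 1, 5, 4, 5, 4, 6.
Reverse-coded (on a 1–6 scale, reversed = 7 − raw):
  item 1: 5
  item 2: 5
  item 3: 5
  item 4: 1
  item 5: 7 − 1 = 6
  item 6: 5
  item 7: 1
  item 8: 6
  item 9: 1
  item 10: 5
  item 11: 4
  item 12: 5
  item 13: 4
  item 14: 6
Sum = 5 + 5 + 5 + 1 + 6 + 5 + 1 + 6 + 1 + 5 + 4 + 5 + 4 + 6 = 59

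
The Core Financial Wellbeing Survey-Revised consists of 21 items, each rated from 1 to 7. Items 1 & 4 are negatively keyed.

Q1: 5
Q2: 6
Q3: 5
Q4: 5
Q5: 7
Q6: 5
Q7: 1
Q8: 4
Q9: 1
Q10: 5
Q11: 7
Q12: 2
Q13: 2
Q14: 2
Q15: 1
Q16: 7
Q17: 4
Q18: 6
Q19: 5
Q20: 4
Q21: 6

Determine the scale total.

86

Apply reverse scoring (on a 1–7 scale, reversed = 8 − raw):
  item 1: 8 − 5 = 3
  item 4: 8 − 5 = 3
Scored items: 3, 6, 5, 3, 7, 5, 1, 4, 1, 5, 7, 2, 2, 2, 1, 7, 4, 6, 5, 4, 6
Total = 3 + 6 + 5 + 3 + 7 + 5 + 1 + 4 + 1 + 5 + 7 + 2 + 2 + 2 + 1 + 7 + 4 + 6 + 5 + 4 + 6 = 86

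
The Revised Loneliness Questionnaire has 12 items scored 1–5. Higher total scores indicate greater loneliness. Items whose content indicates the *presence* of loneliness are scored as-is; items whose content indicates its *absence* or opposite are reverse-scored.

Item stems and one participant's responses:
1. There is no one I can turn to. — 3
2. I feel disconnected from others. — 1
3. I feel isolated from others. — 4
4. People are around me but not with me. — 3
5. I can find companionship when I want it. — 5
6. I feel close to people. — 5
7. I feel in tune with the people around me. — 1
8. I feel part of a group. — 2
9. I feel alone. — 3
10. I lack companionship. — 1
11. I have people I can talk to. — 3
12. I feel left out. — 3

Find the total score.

Items 5, 6, 7, 8, 11 describe the absence/opposite of loneliness → reverse-score.
reversed = (1+5) − raw = 6 − raw.
  item 1: 3
  item 2: 1
  item 3: 4
  item 4: 3
  item 5: 6 − 5 = 1
  item 6: 6 − 5 = 1
  item 7: 6 − 1 = 5
  item 8: 6 − 2 = 4
  item 9: 3
  item 10: 1
  item 11: 6 − 3 = 3
  item 12: 3
Total = 3 + 1 + 4 + 3 + 1 + 1 + 5 + 4 + 3 + 1 + 3 + 3 = 32

32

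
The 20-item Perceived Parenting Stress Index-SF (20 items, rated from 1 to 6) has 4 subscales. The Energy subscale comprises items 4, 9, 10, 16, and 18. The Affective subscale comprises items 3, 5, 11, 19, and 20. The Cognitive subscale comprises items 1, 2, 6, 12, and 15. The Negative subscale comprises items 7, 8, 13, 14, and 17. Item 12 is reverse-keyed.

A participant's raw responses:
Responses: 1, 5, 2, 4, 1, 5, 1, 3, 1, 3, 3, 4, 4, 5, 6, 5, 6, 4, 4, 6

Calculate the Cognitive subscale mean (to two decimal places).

4.00

Cognitive items: 1, 2, 6, 12, 15.
Of these, item 12 is reverse-keyed; reverse-coded value = 7 − response.
  item 1: 1
  item 2: 5
  item 6: 5
  item 12: 7 − 4 = 3
  item 15: 6
Sum = 1 + 5 + 5 + 3 + 6 = 20
Mean = 20 / 5 = 4.00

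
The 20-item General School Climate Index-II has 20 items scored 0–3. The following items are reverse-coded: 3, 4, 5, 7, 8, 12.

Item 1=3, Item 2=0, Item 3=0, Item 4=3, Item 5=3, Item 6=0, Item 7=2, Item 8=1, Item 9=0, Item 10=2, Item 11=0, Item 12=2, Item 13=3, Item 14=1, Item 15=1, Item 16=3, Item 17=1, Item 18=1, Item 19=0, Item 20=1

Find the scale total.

Reverse-coded items (reversed = (0+3) − raw = 3 − raw):
  item 3: 3 − 0 = 3
  item 4: 3 − 3 = 0
  item 5: 3 − 3 = 0
  item 7: 3 − 2 = 1
  item 8: 3 − 1 = 2
  item 12: 3 − 2 = 1
Scored responses: 3, 0, 3, 0, 0, 0, 1, 2, 0, 2, 0, 1, 3, 1, 1, 3, 1, 1, 0, 1
Total = 3 + 0 + 3 + 0 + 0 + 0 + 1 + 2 + 0 + 2 + 0 + 1 + 3 + 1 + 1 + 3 + 1 + 1 + 0 + 1 = 23

23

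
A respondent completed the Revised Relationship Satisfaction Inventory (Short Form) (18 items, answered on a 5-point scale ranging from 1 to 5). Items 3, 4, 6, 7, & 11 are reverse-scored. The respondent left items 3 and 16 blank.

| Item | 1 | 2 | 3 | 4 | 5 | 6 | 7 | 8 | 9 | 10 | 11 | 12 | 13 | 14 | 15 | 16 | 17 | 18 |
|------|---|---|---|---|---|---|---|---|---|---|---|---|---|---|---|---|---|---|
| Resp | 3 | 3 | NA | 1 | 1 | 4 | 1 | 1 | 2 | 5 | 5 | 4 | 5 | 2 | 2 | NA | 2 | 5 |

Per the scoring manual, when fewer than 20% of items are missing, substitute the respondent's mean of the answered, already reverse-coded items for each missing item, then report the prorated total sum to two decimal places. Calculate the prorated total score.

54.00

Reverse-coded (reversed = (1+5) − raw = 6 − raw):
  item 4: 6 − 1 = 5
  item 6: 6 − 4 = 2
  item 7: 6 − 1 = 5
  item 11: 6 − 5 = 1
Completed scored items (16 of 18): 3, 3, 5, 1, 2, 5, 1, 2, 5, 1, 4, 5, 2, 2, 2, 5; sum = 48.
Person mean = 48 / 16 ≈ 3.0000
Prorated total = (48 / 16) × 18 = 54.00 (to 2 dp)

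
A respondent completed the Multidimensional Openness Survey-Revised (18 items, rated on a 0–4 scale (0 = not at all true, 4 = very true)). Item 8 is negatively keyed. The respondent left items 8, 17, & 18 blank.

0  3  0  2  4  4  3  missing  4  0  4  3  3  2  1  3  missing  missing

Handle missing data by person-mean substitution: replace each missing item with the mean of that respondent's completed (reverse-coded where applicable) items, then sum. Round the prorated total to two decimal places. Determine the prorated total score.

43.20

Reverse-coded (reverse-coded value = 4 − response):
Completed scored items (15 of 18): 0, 3, 0, 2, 4, 4, 3, 4, 0, 4, 3, 3, 2, 1, 3; sum = 36.
Person mean = 36 / 15 ≈ 2.4000
Prorated total = (36 / 15) × 18 = 43.20 (to 2 dp)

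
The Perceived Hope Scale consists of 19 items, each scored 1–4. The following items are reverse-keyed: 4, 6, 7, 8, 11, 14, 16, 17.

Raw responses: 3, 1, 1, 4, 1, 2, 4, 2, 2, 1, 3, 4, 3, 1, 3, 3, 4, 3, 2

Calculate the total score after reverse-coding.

Raw sum = 47. Reverse-keyed items: 4, 6, 7, 8, 11, 14, 16, 17; their raw sum = 23.
Each reversal replaces raw with 5 − raw, changing the total by 5 − 2·raw per item.
Total = 47 + 8·5 − 2·23 = 47 + 40 − 46 = 41

41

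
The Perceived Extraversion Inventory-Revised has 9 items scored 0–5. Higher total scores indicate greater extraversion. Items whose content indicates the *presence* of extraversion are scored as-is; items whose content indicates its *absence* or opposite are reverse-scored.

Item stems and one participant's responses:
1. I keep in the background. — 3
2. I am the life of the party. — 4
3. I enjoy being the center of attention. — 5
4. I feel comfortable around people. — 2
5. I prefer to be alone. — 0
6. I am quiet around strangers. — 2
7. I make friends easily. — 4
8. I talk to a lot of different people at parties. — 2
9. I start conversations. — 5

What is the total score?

32

Items 1, 5, 6 describe the absence/opposite of extraversion → reverse-score.
reverse-coded value = 5 − response.
  item 1: 5 − 3 = 2
  item 2: 4
  item 3: 5
  item 4: 2
  item 5: 5 − 0 = 5
  item 6: 5 − 2 = 3
  item 7: 4
  item 8: 2
  item 9: 5
Total = 2 + 4 + 5 + 2 + 5 + 3 + 4 + 2 + 5 = 32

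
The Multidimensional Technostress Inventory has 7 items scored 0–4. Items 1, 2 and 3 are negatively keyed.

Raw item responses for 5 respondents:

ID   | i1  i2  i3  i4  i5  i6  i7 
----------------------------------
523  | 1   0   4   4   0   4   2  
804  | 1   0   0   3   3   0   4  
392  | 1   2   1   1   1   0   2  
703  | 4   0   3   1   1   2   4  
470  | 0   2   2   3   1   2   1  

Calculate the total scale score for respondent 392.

12

Respondent 392 raw: 1, 2, 1, 1, 1, 0, 2.
Reverse-coded (reverse-coded value = 4 − response):
  item 1: 4 − 1 = 3
  item 2: 4 − 2 = 2
  item 3: 4 − 1 = 3
  item 4: 1
  item 5: 1
  item 6: 0
  item 7: 2
Sum = 3 + 2 + 3 + 1 + 1 + 0 + 2 = 12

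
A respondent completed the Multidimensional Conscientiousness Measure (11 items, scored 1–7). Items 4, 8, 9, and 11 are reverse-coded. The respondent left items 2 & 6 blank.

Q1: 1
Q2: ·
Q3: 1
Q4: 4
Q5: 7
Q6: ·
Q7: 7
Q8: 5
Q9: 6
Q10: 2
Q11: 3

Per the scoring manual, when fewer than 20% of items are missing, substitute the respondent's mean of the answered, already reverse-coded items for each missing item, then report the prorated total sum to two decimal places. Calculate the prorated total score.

Reverse-coded (reverse-coded value = 8 − response):
  item 4: 8 − 4 = 4
  item 8: 8 − 5 = 3
  item 9: 8 − 6 = 2
  item 11: 8 − 3 = 5
Completed scored items (9 of 11): 1, 1, 4, 7, 7, 3, 2, 2, 5; sum = 32.
Person mean = 32 / 9 ≈ 3.5556
Prorated total = (32 / 9) × 11 = 39.11 (to 2 dp)

39.11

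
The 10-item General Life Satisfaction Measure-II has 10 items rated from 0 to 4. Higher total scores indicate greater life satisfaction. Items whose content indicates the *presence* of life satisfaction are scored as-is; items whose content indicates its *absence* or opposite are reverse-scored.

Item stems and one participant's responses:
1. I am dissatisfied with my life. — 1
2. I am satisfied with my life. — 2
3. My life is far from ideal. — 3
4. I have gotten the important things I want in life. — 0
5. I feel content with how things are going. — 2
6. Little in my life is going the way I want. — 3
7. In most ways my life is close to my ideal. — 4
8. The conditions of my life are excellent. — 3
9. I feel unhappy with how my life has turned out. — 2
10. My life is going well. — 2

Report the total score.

20

Items 1, 3, 6, 9 describe the absence/opposite of life satisfaction → reverse-score.
reversed = (0+4) − raw = 4 − raw.
  item 1: 4 − 1 = 3
  item 2: 2
  item 3: 4 − 3 = 1
  item 4: 0
  item 5: 2
  item 6: 4 − 3 = 1
  item 7: 4
  item 8: 3
  item 9: 4 − 2 = 2
  item 10: 2
Total = 3 + 2 + 1 + 0 + 2 + 1 + 4 + 3 + 2 + 2 = 20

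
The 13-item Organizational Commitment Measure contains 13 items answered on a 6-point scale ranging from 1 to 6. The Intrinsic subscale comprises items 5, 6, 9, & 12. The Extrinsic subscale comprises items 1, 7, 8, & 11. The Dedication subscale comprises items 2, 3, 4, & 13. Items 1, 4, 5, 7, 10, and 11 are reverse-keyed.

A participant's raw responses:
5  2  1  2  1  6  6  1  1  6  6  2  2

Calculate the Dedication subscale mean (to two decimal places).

2.50

Dedication items: 2, 3, 4, 13.
Of these, item 4 is reverse-keyed; reverse-coded value = 7 − response.
  item 2: 2
  item 3: 1
  item 4: 7 − 2 = 5
  item 13: 2
Sum = 2 + 1 + 5 + 2 = 10
Mean = 10 / 4 = 2.50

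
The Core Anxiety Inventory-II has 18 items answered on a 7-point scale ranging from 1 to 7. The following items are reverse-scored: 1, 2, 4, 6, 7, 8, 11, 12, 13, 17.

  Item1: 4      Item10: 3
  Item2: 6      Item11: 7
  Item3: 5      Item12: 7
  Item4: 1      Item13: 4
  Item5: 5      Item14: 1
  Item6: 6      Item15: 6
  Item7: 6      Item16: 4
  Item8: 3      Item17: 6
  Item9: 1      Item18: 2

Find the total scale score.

Reverse-coded items (reversed = (1+7) − raw = 8 − raw):
  item 1: 8 − 4 = 4
  item 2: 8 − 6 = 2
  item 4: 8 − 1 = 7
  item 6: 8 − 6 = 2
  item 7: 8 − 6 = 2
  item 8: 8 − 3 = 5
  item 11: 8 − 7 = 1
  item 12: 8 − 7 = 1
  item 13: 8 − 4 = 4
  item 17: 8 − 6 = 2
Scored responses: 4, 2, 5, 7, 5, 2, 2, 5, 1, 3, 1, 1, 4, 1, 6, 4, 2, 2
Total = 4 + 2 + 5 + 7 + 5 + 2 + 2 + 5 + 1 + 3 + 1 + 1 + 4 + 1 + 6 + 4 + 2 + 2 = 57

57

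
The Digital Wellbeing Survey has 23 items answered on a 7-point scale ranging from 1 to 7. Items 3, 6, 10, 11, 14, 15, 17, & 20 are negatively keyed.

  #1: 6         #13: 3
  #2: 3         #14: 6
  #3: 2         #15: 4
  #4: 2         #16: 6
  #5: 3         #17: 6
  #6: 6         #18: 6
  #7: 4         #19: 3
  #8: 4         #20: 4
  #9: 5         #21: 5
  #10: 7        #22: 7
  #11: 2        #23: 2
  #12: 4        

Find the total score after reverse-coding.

90

Raw sum = 100. Negatively keyed items: 3, 6, 10, 11, 14, 15, 17, 20; their raw sum = 37.
Each reversal replaces raw with 8 − raw, changing the total by 8 − 2·raw per item.
Total = 100 + 8·8 − 2·37 = 100 + 64 − 74 = 90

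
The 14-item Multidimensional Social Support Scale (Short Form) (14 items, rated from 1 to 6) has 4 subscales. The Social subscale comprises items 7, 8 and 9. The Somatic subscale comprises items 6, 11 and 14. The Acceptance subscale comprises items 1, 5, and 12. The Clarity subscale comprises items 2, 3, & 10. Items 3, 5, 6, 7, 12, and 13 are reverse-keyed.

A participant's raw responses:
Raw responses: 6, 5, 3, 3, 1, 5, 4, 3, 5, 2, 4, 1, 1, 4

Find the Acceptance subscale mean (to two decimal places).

6.00

Acceptance items: 1, 5, 12.
Of these, items 5 and 12 are reverse-keyed; reverse-coded value = 7 − response.
  item 1: 6
  item 5: 7 − 1 = 6
  item 12: 7 − 1 = 6
Sum = 6 + 6 + 6 = 18
Mean = 18 / 3 = 6.00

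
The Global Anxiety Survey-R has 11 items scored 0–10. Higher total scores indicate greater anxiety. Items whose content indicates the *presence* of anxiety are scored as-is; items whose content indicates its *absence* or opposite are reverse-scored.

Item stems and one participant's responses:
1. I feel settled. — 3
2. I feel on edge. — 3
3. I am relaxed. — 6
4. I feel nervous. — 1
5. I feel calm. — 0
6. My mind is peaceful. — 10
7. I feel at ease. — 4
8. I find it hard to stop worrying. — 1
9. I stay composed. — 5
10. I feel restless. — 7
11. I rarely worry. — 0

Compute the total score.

Items 1, 3, 5, 6, 7, 9, 11 describe the absence/opposite of anxiety → reverse-score.
reversed = (0+10) − raw = 10 − raw.
  item 1: 10 − 3 = 7
  item 2: 3
  item 3: 10 − 6 = 4
  item 4: 1
  item 5: 10 − 0 = 10
  item 6: 10 − 10 = 0
  item 7: 10 − 4 = 6
  item 8: 1
  item 9: 10 − 5 = 5
  item 10: 7
  item 11: 10 − 0 = 10
Total = 7 + 3 + 4 + 1 + 10 + 0 + 6 + 1 + 5 + 7 + 10 = 54

54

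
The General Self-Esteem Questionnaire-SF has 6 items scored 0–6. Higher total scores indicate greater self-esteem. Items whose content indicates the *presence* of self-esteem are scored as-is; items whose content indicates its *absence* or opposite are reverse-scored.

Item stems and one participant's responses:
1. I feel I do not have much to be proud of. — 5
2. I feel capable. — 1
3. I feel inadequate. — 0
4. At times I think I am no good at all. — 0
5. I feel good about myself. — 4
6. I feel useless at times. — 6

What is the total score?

18

Items 1, 3, 4, 6 describe the absence/opposite of self-esteem → reverse-score.
reversed = (0+6) − raw = 6 − raw.
  item 1: 6 − 5 = 1
  item 2: 1
  item 3: 6 − 0 = 6
  item 4: 6 − 0 = 6
  item 5: 4
  item 6: 6 − 6 = 0
Total = 1 + 1 + 6 + 6 + 4 + 0 = 18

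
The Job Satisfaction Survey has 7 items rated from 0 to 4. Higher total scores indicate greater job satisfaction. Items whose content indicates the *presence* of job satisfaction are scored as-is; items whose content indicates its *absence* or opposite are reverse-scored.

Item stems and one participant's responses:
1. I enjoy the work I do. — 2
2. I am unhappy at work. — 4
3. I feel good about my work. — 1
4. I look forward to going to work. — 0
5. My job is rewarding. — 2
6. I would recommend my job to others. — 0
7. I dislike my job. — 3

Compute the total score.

6

Items 2, 7 describe the absence/opposite of job satisfaction → reverse-score.
on a 0–4 scale, reversed = 4 − raw.
  item 1: 2
  item 2: 4 − 4 = 0
  item 3: 1
  item 4: 0
  item 5: 2
  item 6: 0
  item 7: 4 − 3 = 1
Total = 2 + 0 + 1 + 0 + 2 + 0 + 1 = 6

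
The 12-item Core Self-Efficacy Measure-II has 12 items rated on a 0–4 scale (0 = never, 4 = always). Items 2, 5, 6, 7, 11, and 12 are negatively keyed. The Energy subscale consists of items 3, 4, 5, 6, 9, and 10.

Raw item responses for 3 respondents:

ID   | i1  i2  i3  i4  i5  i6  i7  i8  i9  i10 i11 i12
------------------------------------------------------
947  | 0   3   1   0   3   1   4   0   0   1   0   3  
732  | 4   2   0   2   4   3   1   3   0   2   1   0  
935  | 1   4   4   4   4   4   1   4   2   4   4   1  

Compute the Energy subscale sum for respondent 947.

6

Respondent 947 raw: 0, 3, 1, 0, 3, 1, 4, 0, 0, 1, 0, 3.
Energy items: 3, 4, 5, 6, 9, 10.
Reverse-coded (on a 0–4 scale, reversed = 4 − raw):
  item 3: 1
  item 4: 0
  item 5: 4 − 3 = 1
  item 6: 4 − 1 = 3
  item 9: 0
  item 10: 1
Sum = 1 + 0 + 1 + 3 + 0 + 1 = 6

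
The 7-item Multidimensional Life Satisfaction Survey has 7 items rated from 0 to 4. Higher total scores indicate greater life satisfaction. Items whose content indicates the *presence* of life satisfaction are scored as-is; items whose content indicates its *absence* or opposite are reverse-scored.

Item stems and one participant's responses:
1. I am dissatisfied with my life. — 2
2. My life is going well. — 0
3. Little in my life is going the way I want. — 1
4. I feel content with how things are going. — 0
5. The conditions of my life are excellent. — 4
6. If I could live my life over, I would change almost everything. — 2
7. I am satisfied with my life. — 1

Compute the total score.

12

Items 1, 3, 6 describe the absence/opposite of life satisfaction → reverse-score.
on a 0–4 scale, reversed = 4 − raw.
  item 1: 4 − 2 = 2
  item 2: 0
  item 3: 4 − 1 = 3
  item 4: 0
  item 5: 4
  item 6: 4 − 2 = 2
  item 7: 1
Total = 2 + 0 + 3 + 0 + 4 + 2 + 1 = 12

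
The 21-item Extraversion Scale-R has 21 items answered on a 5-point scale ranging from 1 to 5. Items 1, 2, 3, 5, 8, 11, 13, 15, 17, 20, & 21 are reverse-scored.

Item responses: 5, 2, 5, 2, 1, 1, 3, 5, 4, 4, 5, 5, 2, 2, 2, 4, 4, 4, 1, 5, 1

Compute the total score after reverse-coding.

59

Reverse-scored items use 6 − raw:
  item 1: 6 − 5 = 1
  item 2: 6 − 2 = 4
  item 3: 6 − 5 = 1
  item 5: 6 − 1 = 5
  item 8: 6 − 5 = 1
  item 11: 6 − 5 = 1
  item 13: 6 − 2 = 4
  item 15: 6 − 2 = 4
  item 17: 6 − 4 = 2
  item 20: 6 − 5 = 1
  item 21: 6 − 1 = 5
Scored items: 1, 4, 1, 2, 5, 1, 3, 1, 4, 4, 1, 5, 4, 2, 4, 4, 2, 4, 1, 1, 5
Total = 1 + 4 + 1 + 2 + 5 + 1 + 3 + 1 + 4 + 4 + 1 + 5 + 4 + 2 + 4 + 4 + 2 + 4 + 1 + 1 + 5 = 59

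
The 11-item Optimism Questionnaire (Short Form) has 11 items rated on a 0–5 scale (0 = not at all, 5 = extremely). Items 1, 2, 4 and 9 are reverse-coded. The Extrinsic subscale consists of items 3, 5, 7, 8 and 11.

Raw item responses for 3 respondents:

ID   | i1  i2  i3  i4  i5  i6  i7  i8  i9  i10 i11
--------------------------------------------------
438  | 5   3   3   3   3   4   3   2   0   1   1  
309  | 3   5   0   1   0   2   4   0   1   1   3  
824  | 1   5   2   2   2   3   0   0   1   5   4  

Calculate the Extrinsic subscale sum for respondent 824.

8

Respondent 824 raw: 1, 5, 2, 2, 2, 3, 0, 0, 1, 5, 4.
Extrinsic items: 3, 5, 7, 8, 11.
Reverse-coded (on a 0–5 scale, reversed = 5 − raw):
  item 3: 2
  item 5: 2
  item 7: 0
  item 8: 0
  item 11: 4
Sum = 2 + 2 + 0 + 0 + 4 = 8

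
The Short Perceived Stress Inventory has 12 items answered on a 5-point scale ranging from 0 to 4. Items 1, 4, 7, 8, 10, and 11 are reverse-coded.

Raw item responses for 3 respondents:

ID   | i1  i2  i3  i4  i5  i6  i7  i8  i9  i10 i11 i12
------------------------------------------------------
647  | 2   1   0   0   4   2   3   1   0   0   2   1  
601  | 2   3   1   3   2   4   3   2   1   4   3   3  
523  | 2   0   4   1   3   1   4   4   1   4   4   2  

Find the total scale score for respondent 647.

24

Respondent 647 raw: 2, 1, 0, 0, 4, 2, 3, 1, 0, 0, 2, 1.
Reverse-coded (on a 0–4 scale, reversed = 4 − raw):
  item 1: 4 − 2 = 2
  item 2: 1
  item 3: 0
  item 4: 4 − 0 = 4
  item 5: 4
  item 6: 2
  item 7: 4 − 3 = 1
  item 8: 4 − 1 = 3
  item 9: 0
  item 10: 4 − 0 = 4
  item 11: 4 − 2 = 2
  item 12: 1
Sum = 2 + 1 + 0 + 4 + 4 + 2 + 1 + 3 + 0 + 4 + 2 + 1 = 24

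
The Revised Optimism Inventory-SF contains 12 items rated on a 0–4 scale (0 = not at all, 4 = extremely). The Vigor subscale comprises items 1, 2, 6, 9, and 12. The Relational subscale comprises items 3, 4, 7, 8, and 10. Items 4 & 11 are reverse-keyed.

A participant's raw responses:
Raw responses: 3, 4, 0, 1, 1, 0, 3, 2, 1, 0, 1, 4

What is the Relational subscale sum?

8

Relational items: 3, 4, 7, 8, 10.
Of these, item 4 is reverse-keyed; on a 0–4 scale, reversed = 4 − raw.
  item 3: 0
  item 4: 4 − 1 = 3
  item 7: 3
  item 8: 2
  item 10: 0
Sum = 0 + 3 + 3 + 2 + 0 = 8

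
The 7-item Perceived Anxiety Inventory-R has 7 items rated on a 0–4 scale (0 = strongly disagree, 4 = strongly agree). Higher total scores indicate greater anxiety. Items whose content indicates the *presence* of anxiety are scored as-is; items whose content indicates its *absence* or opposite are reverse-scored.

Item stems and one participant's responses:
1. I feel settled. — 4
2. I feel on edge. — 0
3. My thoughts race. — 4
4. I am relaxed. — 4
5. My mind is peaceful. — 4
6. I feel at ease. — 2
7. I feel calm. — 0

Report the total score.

Items 1, 4, 5, 6, 7 describe the absence/opposite of anxiety → reverse-score.
reversed = (0+4) − raw = 4 − raw.
  item 1: 4 − 4 = 0
  item 2: 0
  item 3: 4
  item 4: 4 − 4 = 0
  item 5: 4 − 4 = 0
  item 6: 4 − 2 = 2
  item 7: 4 − 0 = 4
Total = 0 + 0 + 4 + 0 + 0 + 2 + 4 = 10

10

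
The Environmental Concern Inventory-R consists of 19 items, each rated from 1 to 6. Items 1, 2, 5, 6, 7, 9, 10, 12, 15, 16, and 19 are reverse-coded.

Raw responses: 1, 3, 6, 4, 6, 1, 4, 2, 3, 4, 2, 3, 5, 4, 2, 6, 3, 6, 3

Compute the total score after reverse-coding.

73

Apply reverse scoring (reversed = (1+6) − raw = 7 − raw):
  item 1: 7 − 1 = 6
  item 2: 7 − 3 = 4
  item 5: 7 − 6 = 1
  item 6: 7 − 1 = 6
  item 7: 7 − 4 = 3
  item 9: 7 − 3 = 4
  item 10: 7 − 4 = 3
  item 12: 7 − 3 = 4
  item 15: 7 − 2 = 5
  item 16: 7 − 6 = 1
  item 19: 7 − 3 = 4
After reverse-coding: 6, 4, 6, 4, 1, 6, 3, 2, 4, 3, 2, 4, 5, 4, 5, 1, 3, 6, 4
Total = 6 + 4 + 6 + 4 + 1 + 6 + 3 + 2 + 4 + 3 + 2 + 4 + 5 + 4 + 5 + 1 + 3 + 6 + 4 = 73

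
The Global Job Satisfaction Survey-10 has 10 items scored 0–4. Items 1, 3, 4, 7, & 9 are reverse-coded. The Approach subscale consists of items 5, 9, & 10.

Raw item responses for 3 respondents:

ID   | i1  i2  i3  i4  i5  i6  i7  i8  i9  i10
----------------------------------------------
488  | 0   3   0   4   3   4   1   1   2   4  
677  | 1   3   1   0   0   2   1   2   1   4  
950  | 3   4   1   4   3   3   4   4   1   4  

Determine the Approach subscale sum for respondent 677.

7

Respondent 677 raw: 1, 3, 1, 0, 0, 2, 1, 2, 1, 4.
Approach items: 5, 9, 10.
Reverse-coded (reverse-coded value = 4 − response):
  item 5: 0
  item 9: 4 − 1 = 3
  item 10: 4
Sum = 0 + 3 + 4 = 7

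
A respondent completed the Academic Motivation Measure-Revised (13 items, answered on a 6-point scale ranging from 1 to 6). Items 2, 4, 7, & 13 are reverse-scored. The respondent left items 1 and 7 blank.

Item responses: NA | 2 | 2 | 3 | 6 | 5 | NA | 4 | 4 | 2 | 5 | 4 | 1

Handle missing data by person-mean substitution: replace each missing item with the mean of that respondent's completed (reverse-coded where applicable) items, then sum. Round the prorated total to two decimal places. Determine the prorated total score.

Reverse-coded (on a 1–6 scale, reversed = 7 − raw):
  item 2: 7 − 2 = 5
  item 4: 7 − 3 = 4
  item 13: 7 − 1 = 6
Completed scored items (11 of 13): 5, 2, 4, 6, 5, 4, 4, 2, 5, 4, 6; sum = 47.
Person mean = 47 / 11 ≈ 4.2727
Prorated total = (47 / 11) × 13 = 55.55 (to 2 dp)

55.55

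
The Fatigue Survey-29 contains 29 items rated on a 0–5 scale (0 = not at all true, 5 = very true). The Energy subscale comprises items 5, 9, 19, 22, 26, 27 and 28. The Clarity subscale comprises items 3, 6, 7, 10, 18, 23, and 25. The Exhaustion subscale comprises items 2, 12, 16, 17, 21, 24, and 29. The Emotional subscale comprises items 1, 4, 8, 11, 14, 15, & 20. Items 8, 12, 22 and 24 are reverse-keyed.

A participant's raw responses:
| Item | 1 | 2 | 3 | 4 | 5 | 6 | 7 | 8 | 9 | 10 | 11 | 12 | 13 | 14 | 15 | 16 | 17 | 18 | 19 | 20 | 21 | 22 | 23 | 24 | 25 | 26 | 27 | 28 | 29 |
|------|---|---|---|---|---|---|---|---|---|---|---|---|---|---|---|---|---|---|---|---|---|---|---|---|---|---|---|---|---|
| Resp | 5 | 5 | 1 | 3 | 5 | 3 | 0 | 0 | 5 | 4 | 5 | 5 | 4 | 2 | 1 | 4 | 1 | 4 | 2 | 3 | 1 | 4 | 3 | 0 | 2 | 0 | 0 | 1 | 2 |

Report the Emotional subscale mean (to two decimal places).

Emotional items: 1, 4, 8, 11, 14, 15, 20.
Of these, item 8 is reverse-keyed; on a 0–5 scale, reversed = 5 − raw.
  item 1: 5
  item 4: 3
  item 8: 5 − 0 = 5
  item 11: 5
  item 14: 2
  item 15: 1
  item 20: 3
Sum = 5 + 3 + 5 + 5 + 2 + 1 + 3 = 24
Mean = 24 / 7 = 3.43

3.43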